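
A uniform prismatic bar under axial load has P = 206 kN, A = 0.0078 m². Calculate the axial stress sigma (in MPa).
Model: a uniform prismatic bar under axial load, so sigma = P / A.
Convert to SI units:
  P = 206 kN = 206000 N
Substitute:
  sigma = 206000 / 0.0078
  sigma = 2.641 × 10⁷ Pa
Convert: sigma = 2.641 × 10⁷ Pa = 26.41 MPa
Final answer: sigma = 26.41 MPa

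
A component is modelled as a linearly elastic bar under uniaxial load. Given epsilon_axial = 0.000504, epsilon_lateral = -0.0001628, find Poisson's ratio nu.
Model: a linearly elastic bar under uniaxial load, so epsilon_lateral = -nu·epsilon_axial.
Solve for nu: nu = -epsilon_lateral / epsilon_axial.
Substitute:
  nu = -(-0.0001628) / 0.000504
  nu = 0.323
Final answer: nu = 0.323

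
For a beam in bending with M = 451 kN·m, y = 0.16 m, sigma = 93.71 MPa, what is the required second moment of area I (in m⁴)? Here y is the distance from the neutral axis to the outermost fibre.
Model: a beam in bending, so sigma = (M·y) / I.
Solve for I: I = (M·y) / sigma.
Convert to SI units:
  M = 451 kN·m = 451000 N·m
  sigma = 93.71 MPa = 9.371 × 10⁷ Pa
Substitute:
  I = (451000 × 0.16) / (9.371 × 10⁷)
  I = 0.00077 m⁴
Final answer: I = 0.00077 m⁴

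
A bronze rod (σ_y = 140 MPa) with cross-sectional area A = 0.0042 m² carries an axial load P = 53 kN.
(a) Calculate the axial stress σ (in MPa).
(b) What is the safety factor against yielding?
(a) Axial stress σ = P/A. Convert P = 53 kN = 53000 N.
  σ = 53000 / 0.0042 = 1.262 × 10⁷ Pa = 12.62 MPa
(b) Safety factor SF = σ_y/σ = 140 / 12.62 = 11.09
Final answer: (a) σ = 12.62 MPa, (b) SF = 11.09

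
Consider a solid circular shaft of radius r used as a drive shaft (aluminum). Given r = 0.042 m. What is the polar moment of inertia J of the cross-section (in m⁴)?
Model: a solid circular shaft of radius r, so J = (π·r^4) / 2.
Substitute:
  J = (π × 0.042^4) / 2
  J = 4.888 × 10⁻⁶ m⁴
Final answer: J = 4.888 × 10⁻⁶ m⁴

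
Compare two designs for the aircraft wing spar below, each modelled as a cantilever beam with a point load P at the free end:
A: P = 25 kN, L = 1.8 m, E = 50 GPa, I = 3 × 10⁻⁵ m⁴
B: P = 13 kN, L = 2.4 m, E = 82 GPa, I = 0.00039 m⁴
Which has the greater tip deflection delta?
Model: a cantilever beam with a point load P at the free end, so delta = (P·L^3) / (3·E·I) (SI units).
  A: delta = (25000 × 1.8^3) / (3 × (5 × 10¹⁰) × (3 × 10⁻⁵)) = 0.0324 m = 32.4 mm
  B: delta = (13000 × 2.4^3) / (3 × (8.2 × 10¹⁰) × 0.00039) = 0.001873 m = 1.873 mm
32.4 mm > 1.873 mm, so A is larger.
Final answer: A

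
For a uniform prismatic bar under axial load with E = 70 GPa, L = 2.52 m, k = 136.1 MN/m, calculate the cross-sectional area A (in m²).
Model: a uniform prismatic bar under axial load, so k = (A·E) / L.
Solve for A: A = (k·L) / E.
Convert to SI units:
  E = 70 GPa = 7 × 10¹⁰ Pa
  k = 136.1 MN/m = 1.361 × 10⁸ N/m
Substitute:
  A = ((1.361 × 10⁸) × 2.52) / (7 × 10¹⁰)
  A = 0.0049 m²
Final answer: A = 0.0049 m²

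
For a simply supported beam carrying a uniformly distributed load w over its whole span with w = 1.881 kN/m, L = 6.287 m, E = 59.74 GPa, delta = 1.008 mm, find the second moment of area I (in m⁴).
Model: a simply supported beam carrying a uniformly distributed load w over its whole span, so delta = (5·w·L^4) / (384·E·I).
Solve for I: I = (5·w·L^4) / (384·delta·E).
Convert to SI units:
  w = 1.881 kN/m = 1881 N/m
  E = 59.74 GPa = 5.974 × 10¹⁰ Pa
  delta = 1.008 mm = 0.001008 m
Substitute:
  I = (5 × 1881 × 6.287^4) / (384 × 0.001008 × (5.974 × 10¹⁰))
  I = 0.0006354 m⁴
Final answer: I = 0.0006354 m⁴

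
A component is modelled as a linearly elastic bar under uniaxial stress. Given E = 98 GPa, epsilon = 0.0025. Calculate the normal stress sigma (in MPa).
Model: a linearly elastic bar under uniaxial stress, so sigma = E·epsilon.
Convert to SI units:
  E = 98 GPa = 9.8 × 10¹⁰ Pa
Substitute:
  sigma = (9.8 × 10¹⁰) × 0.0025
  sigma = 2.45 × 10⁸ Pa
Convert: sigma = 2.45 × 10⁸ Pa = 245 MPa
Final answer: sigma = 245 MPa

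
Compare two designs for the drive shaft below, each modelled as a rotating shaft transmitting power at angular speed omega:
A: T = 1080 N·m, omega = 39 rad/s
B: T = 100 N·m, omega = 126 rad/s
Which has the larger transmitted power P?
Model: a rotating shaft transmitting power at angular speed omega, so P = T·omega (SI units).
  A: P = 1080 × 39 = 42120 W = 42.12 kW
  B: P = 100 × 126 = 12600 W = 12.6 kW
42.12 kW > 12.6 kW, so A is larger.
Final answer: A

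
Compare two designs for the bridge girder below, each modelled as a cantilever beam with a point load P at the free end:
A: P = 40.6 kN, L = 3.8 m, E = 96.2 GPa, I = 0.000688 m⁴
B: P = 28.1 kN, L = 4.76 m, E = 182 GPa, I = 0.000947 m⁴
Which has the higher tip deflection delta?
Model: a cantilever beam with a point load P at the free end, so delta = (P·L^3) / (3·E·I) (SI units).
  A: delta = (40600 × 3.8^3) / (3 × (9.62 × 10¹⁰) × 0.000688) = 0.01122 m = 11.22 mm
  B: delta = (28100 × 4.76^3) / (3 × (1.82 × 10¹¹) × 0.000947) = 0.005861 m = 5.861 mm
11.22 mm > 5.861 mm, so A is larger.
Final answer: A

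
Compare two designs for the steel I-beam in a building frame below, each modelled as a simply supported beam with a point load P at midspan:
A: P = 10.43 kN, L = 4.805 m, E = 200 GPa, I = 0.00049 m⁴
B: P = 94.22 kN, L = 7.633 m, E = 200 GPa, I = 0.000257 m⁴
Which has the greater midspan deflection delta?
Model: a simply supported beam with a point load P at midspan, so delta = (P·L^3) / (48·E·I) (SI units).
  A: delta = (10430 × 4.805^3) / (48 × (2 × 10¹¹) × 0.00049) = 0.000246 m = 0.246 mm
  B: delta = (94220 × 7.633^3) / (48 × (2 × 10¹¹) × 0.000257) = 0.01698 m = 16.98 mm
16.98 mm > 0.246 mm, so B is larger.
Final answer: B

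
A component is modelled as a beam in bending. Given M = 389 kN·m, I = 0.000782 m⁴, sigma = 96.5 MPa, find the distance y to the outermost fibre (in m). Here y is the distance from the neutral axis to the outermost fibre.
Model: a beam in bending, so sigma = (M·y) / I.
Solve for y: y = (sigma·I) / M.
Convert to SI units:
  M = 389 kN·m = 389000 N·m
  sigma = 96.5 MPa = 9.65 × 10⁷ Pa
Substitute:
  y = ((9.65 × 10⁷) × 0.000782) / 389000
  y = 0.194 m
Final answer: y = 0.194 m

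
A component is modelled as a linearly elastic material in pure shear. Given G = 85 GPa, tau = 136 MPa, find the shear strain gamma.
Model: a linearly elastic material in pure shear, so tau = G·gamma.
Solve for gamma: gamma = tau / G.
Convert to SI units:
  G = 85 GPa = 8.5 × 10¹⁰ Pa
  tau = 136 MPa = 1.36 × 10⁸ Pa
Substitute:
  gamma = (1.36 × 10⁸) / (8.5 × 10¹⁰)
  gamma = 0.0016
Final answer: gamma = 0.0016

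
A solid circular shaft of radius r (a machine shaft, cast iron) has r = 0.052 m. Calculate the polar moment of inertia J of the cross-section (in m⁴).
Model: a solid circular shaft of radius r, so J = (π·r^4) / 2.
Substitute:
  J = (π × 0.052^4) / 2
  J = 1.149 × 10⁻⁵ m⁴
Final answer: J = 1.149 × 10⁻⁵ m⁴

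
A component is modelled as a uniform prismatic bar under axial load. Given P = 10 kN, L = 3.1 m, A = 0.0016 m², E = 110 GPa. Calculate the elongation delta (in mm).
Model: a uniform prismatic bar under axial load, so delta = (P·L) / (A·E).
Convert to SI units:
  P = 10 kN = 10000 N
  E = 110 GPa = 1.1 × 10¹¹ Pa
Substitute:
  delta = (10000 × 3.1) / (0.0016 × (1.1 × 10¹¹))
  delta = 0.0001761 m
Convert: delta = 0.0001761 m = 0.1761 mm
Final answer: delta = 0.1761 mm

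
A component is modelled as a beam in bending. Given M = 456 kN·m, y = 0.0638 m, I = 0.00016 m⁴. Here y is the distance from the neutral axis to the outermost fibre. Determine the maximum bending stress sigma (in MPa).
Model: a beam in bending, so sigma = (M·y) / I.
Convert to SI units:
  M = 456 kN·m = 456000 N·m
Substitute:
  sigma = (456000 × 0.0638) / 0.00016
  sigma = 1.818 × 10⁸ Pa
Convert: sigma = 1.818 × 10⁸ Pa = 181.8 MPa
Final answer: sigma = 181.8 MPa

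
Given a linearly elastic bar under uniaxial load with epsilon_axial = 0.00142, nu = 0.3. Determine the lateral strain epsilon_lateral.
Model: a linearly elastic bar under uniaxial load, so epsilon_lateral = -nu·epsilon_axial.
Substitute:
  epsilon_lateral = -(0.3 × 0.00142)
  epsilon_lateral = -0.000426
Final answer: epsilon_lateral = -0.000426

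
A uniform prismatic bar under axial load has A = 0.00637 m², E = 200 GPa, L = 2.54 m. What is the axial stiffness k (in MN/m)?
Model: a uniform prismatic bar under axial load, so k = (A·E) / L.
Convert to SI units:
  E = 200 GPa = 2 × 10¹¹ Pa
Substitute:
  k = (0.00637 × (2 × 10¹¹)) / 2.54
  k = 5.016 × 10⁸ N/m
Convert: k = 5.016 × 10⁸ N/m = 501.6 MN/m
Final answer: k = 501.6 MN/m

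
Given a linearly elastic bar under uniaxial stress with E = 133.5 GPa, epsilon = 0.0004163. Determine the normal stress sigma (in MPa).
Model: a linearly elastic bar under uniaxial stress, so sigma = E·epsilon.
Convert to SI units:
  E = 133.5 GPa = 1.335 × 10¹¹ Pa
Substitute:
  sigma = (1.335 × 10¹¹) × 0.0004163
  sigma = 5.558 × 10⁷ Pa
Convert: sigma = 5.558 × 10⁷ Pa = 55.58 MPa
Final answer: sigma = 55.58 MPa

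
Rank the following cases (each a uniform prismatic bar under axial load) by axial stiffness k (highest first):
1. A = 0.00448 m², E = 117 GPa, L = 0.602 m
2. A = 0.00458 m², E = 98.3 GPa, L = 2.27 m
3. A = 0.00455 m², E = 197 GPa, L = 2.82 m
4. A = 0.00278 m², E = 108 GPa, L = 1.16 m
Model: a uniform prismatic bar under axial load, so k = (A·E) / L (SI units).
  Case 1: k = (0.00448 × (1.17 × 10¹¹)) / 0.602 = 8.707 × 10⁸ N/m = 870.7 MN/m
  Case 2: k = (0.00458 × (9.83 × 10¹⁰)) / 2.27 = 1.983 × 10⁸ N/m = 198.3 MN/m
  Case 3: k = (0.00455 × (1.97 × 10¹¹)) / 2.82 = 3.179 × 10⁸ N/m = 317.9 MN/m
  Case 4: k = (0.00278 × (1.08 × 10¹¹)) / 1.16 = 2.588 × 10⁸ N/m = 258.8 MN/m
Ordering: 870.7 MN/m (case 1) > 317.9 MN/m (case 3) > 258.8 MN/m (case 4) > 198.3 MN/m (case 2)
Final answer: 1, 3, 4, 2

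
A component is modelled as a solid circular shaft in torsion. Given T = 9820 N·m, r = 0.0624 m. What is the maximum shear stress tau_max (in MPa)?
Model: a solid circular shaft in torsion, so tau_max = (2·T) / (π·r^3).
Substitute:
  tau_max = (2 × 9820) / (π × 0.0624^3)
  tau_max = 2.573 × 10⁷ Pa
Convert: tau_max = 2.573 × 10⁷ Pa = 25.73 MPa
Final answer: tau_max = 25.73 MPa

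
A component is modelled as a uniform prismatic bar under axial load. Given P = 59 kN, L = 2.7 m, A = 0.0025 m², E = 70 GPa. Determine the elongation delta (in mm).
Model: a uniform prismatic bar under axial load, so delta = (P·L) / (A·E).
Convert to SI units:
  P = 59 kN = 59000 N
  E = 70 GPa = 7 × 10¹⁰ Pa
Substitute:
  delta = (59000 × 2.7) / (0.0025 × (7 × 10¹⁰))
  delta = 0.0009103 m
Convert: delta = 0.0009103 m = 0.9103 mm
Final answer: delta = 0.9103 mm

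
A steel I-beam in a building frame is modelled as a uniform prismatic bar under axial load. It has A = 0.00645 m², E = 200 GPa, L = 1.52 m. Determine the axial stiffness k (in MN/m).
Model: a uniform prismatic bar under axial load, so k = (A·E) / L.
Convert to SI units:
  E = 200 GPa = 2 × 10¹¹ Pa
Substitute:
  k = (0.00645 × (2 × 10¹¹)) / 1.52
  k = 8.487 × 10⁸ N/m
Convert: k = 8.487 × 10⁸ N/m = 848.7 MN/m
Final answer: k = 848.7 MN/m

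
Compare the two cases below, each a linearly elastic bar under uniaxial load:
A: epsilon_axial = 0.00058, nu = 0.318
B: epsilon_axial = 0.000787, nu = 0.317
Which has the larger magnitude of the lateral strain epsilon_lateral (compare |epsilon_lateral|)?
Model: a linearly elastic bar under uniaxial load, so epsilon_lateral = -nu·epsilon_axial (SI units).
  A: epsilon_lateral = -(0.318 × 0.00058) = -0.0001844
  B: epsilon_lateral = -(0.317 × 0.000787) = -0.0002495
|epsilon_lateral|: A = 0.0001844, B = 0.0002495, so B is larger in magnitude.
Final answer: B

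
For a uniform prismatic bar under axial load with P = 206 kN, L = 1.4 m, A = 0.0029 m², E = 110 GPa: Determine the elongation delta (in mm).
Model: a uniform prismatic bar under axial load, so delta = (P·L) / (A·E).
Convert to SI units:
  P = 206 kN = 206000 N
  E = 110 GPa = 1.1 × 10¹¹ Pa
Substitute:
  delta = (206000 × 1.4) / (0.0029 × (1.1 × 10¹¹))
  delta = 0.0009041 m
Convert: delta = 0.0009041 m = 0.9041 mm
Final answer: delta = 0.9041 mm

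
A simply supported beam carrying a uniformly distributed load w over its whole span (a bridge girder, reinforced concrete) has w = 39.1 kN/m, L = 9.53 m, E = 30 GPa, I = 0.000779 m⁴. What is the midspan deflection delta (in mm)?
Model: a simply supported beam carrying a uniformly distributed load w over its whole span, so delta = (5·w·L^4) / (384·E·I).
Convert to SI units:
  w = 39.1 kN/m = 39100 N/m
  E = 30 GPa = 3 × 10¹⁰ Pa
Substitute:
  delta = (5 × 39100 × 9.53^4) / (384 × (3 × 10¹⁰) × 0.000779)
  delta = 0.1797 m
Convert: delta = 0.1797 m = 179.7 mm
Final answer: delta = 179.7 mm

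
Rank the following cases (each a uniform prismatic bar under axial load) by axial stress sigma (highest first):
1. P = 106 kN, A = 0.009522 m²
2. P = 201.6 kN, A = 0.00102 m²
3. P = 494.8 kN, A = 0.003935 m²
Model: a uniform prismatic bar under axial load, so sigma = P / A (SI units).
  Case 1: sigma = 106000 / 0.009522 = 1.113 × 10⁷ Pa = 11.13 MPa
  Case 2: sigma = 201600 / 0.00102 = 1.976 × 10⁸ Pa = 197.6 MPa
  Case 3: sigma = 494800 / 0.003935 = 1.257 × 10⁸ Pa = 125.7 MPa
Ordering: 197.6 MPa (case 2) > 125.7 MPa (case 3) > 11.13 MPa (case 1)
Final answer: 2, 3, 1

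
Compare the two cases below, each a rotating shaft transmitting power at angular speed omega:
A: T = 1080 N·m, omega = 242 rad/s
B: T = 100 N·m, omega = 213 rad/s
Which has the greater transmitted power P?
Model: a rotating shaft transmitting power at angular speed omega, so P = T·omega (SI units).
  A: P = 1080 × 242 = 261400 W = 261.4 kW
  B: P = 100 × 213 = 21300 W = 21.3 kW
261.4 kW > 21.3 kW, so A is larger.
Final answer: A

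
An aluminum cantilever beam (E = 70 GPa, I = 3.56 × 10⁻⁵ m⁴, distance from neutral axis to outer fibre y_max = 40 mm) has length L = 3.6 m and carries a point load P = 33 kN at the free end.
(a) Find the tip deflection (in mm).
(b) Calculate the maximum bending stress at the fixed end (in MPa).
(a) Tip deflection of a cantilever with an end point load: δ = P·L^3 / (3·E·I). Convert P = 33 kN = 33000 N, E = 70 GPa = 7 × 10¹⁰ Pa.
  δ = (33000 × 3.6^3) / (3 × (7 × 10¹⁰) × (3.56 × 10⁻⁵)) = 0.2059 m = 205.9 mm
(b) Maximum bending moment at the fixed end: M = P·L = 33000 × 3.6 = 118800 N·m. Convert y_max = 40 mm = 0.04 m.
  σ = M·y_max / I = (118800 × 0.04) / (3.56 × 10⁻⁵) = 1.335 × 10⁸ Pa = 133.5 MPa
Final answer: (a) δ = 205.9 mm, (b) σ = 133.5 MPa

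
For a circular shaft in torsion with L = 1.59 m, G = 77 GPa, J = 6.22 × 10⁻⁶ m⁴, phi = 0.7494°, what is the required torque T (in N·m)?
Model: a circular shaft in torsion, so phi = (T·L) / (G·J).
Solve for T: T = (phi·G·J) / L.
Convert to SI units:
  G = 77 GPa = 7.7 × 10¹⁰ Pa
  phi = 0.7494° = 0.01308 rad
Substitute:
  T = (0.01308 × (7.7 × 10¹⁰) × (6.22 × 10⁻⁶)) / 1.59
  T = 3940 N·m
Final answer: T = 3940 N·m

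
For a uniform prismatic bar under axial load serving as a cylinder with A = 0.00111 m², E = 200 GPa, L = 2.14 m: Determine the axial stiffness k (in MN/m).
Model: a uniform prismatic bar under axial load, so k = (A·E) / L.
Convert to SI units:
  E = 200 GPa = 2 × 10¹¹ Pa
Substitute:
  k = (0.00111 × (2 × 10¹¹)) / 2.14
  k = 1.037 × 10⁸ N/m
Convert: k = 1.037 × 10⁸ N/m = 103.7 MN/m
Final answer: k = 103.7 MN/m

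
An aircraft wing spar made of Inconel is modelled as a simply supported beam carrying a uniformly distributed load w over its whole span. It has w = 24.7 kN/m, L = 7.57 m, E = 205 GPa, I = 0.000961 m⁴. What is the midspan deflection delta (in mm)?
Model: a simply supported beam carrying a uniformly distributed load w over its whole span, so delta = (5·w·L^4) / (384·E·I).
Convert to SI units:
  w = 24.7 kN/m = 24700 N/m
  E = 205 GPa = 2.05 × 10¹¹ Pa
Substitute:
  delta = (5 × 24700 × 7.57^4) / (384 × (2.05 × 10¹¹) × 0.000961)
  delta = 0.005361 m
Convert: delta = 0.005361 m = 5.361 mm
Final answer: delta = 5.361 mm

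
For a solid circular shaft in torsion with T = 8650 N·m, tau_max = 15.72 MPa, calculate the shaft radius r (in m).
Model: a solid circular shaft in torsion, so tau_max = (2·T) / (π·r^3).
Solve for r: r = ((2·T) / (π·tau_max))^(1/3).
Convert to SI units:
  tau_max = 15.72 MPa = 1.572 × 10⁷ Pa
Substitute:
  r = ((2 × 8650) / (π × (1.572 × 10⁷)))^(1/3)
  r = 0.07049 m
Final answer: r = 0.07049 m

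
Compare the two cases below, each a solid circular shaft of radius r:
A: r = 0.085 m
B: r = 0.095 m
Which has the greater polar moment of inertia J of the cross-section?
Model: a solid circular shaft of radius r, so J = (π·r^4) / 2 (SI units).
  A: J = (π × 0.085^4) / 2 = 8.2 × 10⁻⁵ m⁴
  B: J = (π × 0.095^4) / 2 = 0.0001279 m⁴
0.0001279 m⁴ > 8.2 × 10⁻⁵ m⁴, so B is larger.
Final answer: B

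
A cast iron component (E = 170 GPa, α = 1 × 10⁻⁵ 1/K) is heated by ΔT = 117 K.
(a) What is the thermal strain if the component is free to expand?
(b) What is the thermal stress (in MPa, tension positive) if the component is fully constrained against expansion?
(a) Free thermal strain ε_th = α·ΔT = (1 × 10⁻⁵) × 117 = 0.00117
(b) Fully constrained, the expansion is suppressed, so σ = -E·α·ΔT. Convert E = 170 GPa = 1.7 × 10¹¹ Pa.
  σ = -(1.7 × 10¹¹) × (1 × 10⁻⁵) × 117 = -1.989 × 10⁸ Pa = -198.9 MPa (compressive)
Final answer: (a) ε_th = 0.00117, (b) σ = -198.9 MPa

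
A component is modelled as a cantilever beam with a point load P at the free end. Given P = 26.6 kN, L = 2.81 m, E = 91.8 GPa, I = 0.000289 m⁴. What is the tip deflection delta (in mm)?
Model: a cantilever beam with a point load P at the free end, so delta = (P·L^3) / (3·E·I).
Convert to SI units:
  P = 26.6 kN = 26600 N
  E = 91.8 GPa = 9.18 × 10¹⁰ Pa
Substitute:
  delta = (26600 × 2.81^3) / (3 × (9.18 × 10¹⁰) × 0.000289)
  delta = 0.007415 m
Convert: delta = 0.007415 m = 7.415 mm
Final answer: delta = 7.415 mm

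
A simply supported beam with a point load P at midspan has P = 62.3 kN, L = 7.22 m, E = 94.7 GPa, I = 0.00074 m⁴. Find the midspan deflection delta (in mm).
Model: a simply supported beam with a point load P at midspan, so delta = (P·L^3) / (48·E·I).
Convert to SI units:
  P = 62.3 kN = 62300 N
  E = 94.7 GPa = 9.47 × 10¹⁰ Pa
Substitute:
  delta = (62300 × 7.22^3) / (48 × (9.47 × 10¹⁰) × 0.00074)
  delta = 0.006971 m
Convert: delta = 0.006971 m = 6.971 mm
Final answer: delta = 6.971 mm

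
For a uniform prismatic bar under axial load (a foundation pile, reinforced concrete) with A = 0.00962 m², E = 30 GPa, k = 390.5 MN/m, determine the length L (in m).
Model: a uniform prismatic bar under axial load, so k = (A·E) / L.
Solve for L: L = (A·E) / k.
Convert to SI units:
  E = 30 GPa = 3 × 10¹⁰ Pa
  k = 390.5 MN/m = 3.905 × 10⁸ N/m
Substitute:
  L = (0.00962 × (3 × 10¹⁰)) / (3.905 × 10⁸)
  L = 0.7391 m
Final answer: L = 0.7391 m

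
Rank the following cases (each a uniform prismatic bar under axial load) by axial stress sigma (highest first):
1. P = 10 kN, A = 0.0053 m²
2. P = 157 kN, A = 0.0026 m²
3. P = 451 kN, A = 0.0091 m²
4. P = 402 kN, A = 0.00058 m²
Model: a uniform prismatic bar under axial load, so sigma = P / A (SI units).
  Case 1: sigma = 10000 / 0.0053 = 1.887 × 10⁶ Pa = 1.887 MPa
  Case 2: sigma = 157000 / 0.0026 = 6.038 × 10⁷ Pa = 60.38 MPa
  Case 3: sigma = 451000 / 0.0091 = 4.956 × 10⁷ Pa = 49.56 MPa
  Case 4: sigma = 402000 / 0.00058 = 6.931 × 10⁸ Pa = 693.1 MPa
Ordering: 693.1 MPa (case 4) > 60.38 MPa (case 2) > 49.56 MPa (case 3) > 1.887 MPa (case 1)
Final answer: 4, 2, 3, 1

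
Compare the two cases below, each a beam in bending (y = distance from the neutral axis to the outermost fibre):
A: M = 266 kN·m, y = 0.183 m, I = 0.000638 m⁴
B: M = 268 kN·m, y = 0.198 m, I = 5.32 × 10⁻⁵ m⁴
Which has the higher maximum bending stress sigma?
Model: a beam in bending (y = distance from the neutral axis to the outermost fibre), so sigma = (M·y) / I (SI units).
  A: sigma = (266000 × 0.183) / 0.000638 = 7.63 × 10⁷ Pa = 76.3 MPa
  B: sigma = (268000 × 0.198) / (5.32 × 10⁻⁵) = 9.974 × 10⁸ Pa = 997.4 MPa
997.4 MPa > 76.3 MPa, so B is larger.
Final answer: B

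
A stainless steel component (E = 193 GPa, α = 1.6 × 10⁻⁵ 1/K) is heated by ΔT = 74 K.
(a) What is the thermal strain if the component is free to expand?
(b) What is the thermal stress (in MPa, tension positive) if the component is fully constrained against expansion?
(a) Free thermal strain ε_th = α·ΔT = (1.6 × 10⁻⁵) × 74 = 0.001184
(b) Fully constrained, the expansion is suppressed, so σ = -E·α·ΔT. Convert E = 193 GPa = 1.93 × 10¹¹ Pa.
  σ = -(1.93 × 10¹¹) × (1.6 × 10⁻⁵) × 74 = -2.285 × 10⁸ Pa = -228.5 MPa (compressive)
Final answer: (a) ε_th = 0.001184, (b) σ = -228.5 MPa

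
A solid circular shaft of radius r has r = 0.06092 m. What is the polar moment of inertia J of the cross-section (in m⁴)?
Model: a solid circular shaft of radius r, so J = (π·r^4) / 2.
Substitute:
  J = (π × 0.06092^4) / 2
  J = 2.164 × 10⁻⁵ m⁴
Final answer: J = 2.164 × 10⁻⁵ m⁴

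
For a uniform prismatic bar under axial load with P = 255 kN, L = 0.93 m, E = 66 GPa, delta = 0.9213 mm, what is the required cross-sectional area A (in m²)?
Model: a uniform prismatic bar under axial load, so delta = (P·L) / (A·E).
Solve for A: A = (P·L) / (delta·E).
Convert to SI units:
  P = 255 kN = 255000 N
  E = 66 GPa = 6.6 × 10¹⁰ Pa
  delta = 0.9213 mm = 0.0009213 m
Substitute:
  A = (255000 × 0.93) / (0.0009213 × (6.6 × 10¹⁰))
  A = 0.0039 m²
Final answer: A = 0.0039 m²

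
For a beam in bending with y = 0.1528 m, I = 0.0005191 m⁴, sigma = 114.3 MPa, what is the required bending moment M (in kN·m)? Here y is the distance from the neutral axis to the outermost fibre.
Model: a beam in bending, so sigma = (M·y) / I.
Solve for M: M = (sigma·I) / y.
Convert to SI units:
  sigma = 114.3 MPa = 1.143 × 10⁸ Pa
Substitute:
  M = ((1.143 × 10⁸) × 0.0005191) / 0.1528
  M = 388300 N·m
Convert: M = 388300 N·m = 388.3 kN·m
Final answer: M = 388.3 kN·m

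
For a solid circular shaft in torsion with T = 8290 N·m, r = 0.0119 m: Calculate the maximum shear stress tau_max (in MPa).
Model: a solid circular shaft in torsion, so tau_max = (2·T) / (π·r^3).
Substitute:
  tau_max = (2 × 8290) / (π × 0.0119^3)
  tau_max = 3.132 × 10⁹ Pa
Convert: tau_max = 3.132 × 10⁹ Pa = 3132 MPa
Final answer: tau_max = 3132 MPa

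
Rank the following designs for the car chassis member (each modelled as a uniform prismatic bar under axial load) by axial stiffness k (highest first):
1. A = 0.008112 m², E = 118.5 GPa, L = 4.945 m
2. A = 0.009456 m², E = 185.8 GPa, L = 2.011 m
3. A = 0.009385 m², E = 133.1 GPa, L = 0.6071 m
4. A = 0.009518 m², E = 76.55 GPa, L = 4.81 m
Model: a uniform prismatic bar under axial load, so k = (A·E) / L (SI units).
  Case 1: k = (0.008112 × (1.185 × 10¹¹)) / 4.945 = 1.944 × 10⁸ N/m = 194.4 MN/m
  Case 2: k = (0.009456 × (1.858 × 10¹¹)) / 2.011 = 8.737 × 10⁸ N/m = 873.7 MN/m
  Case 3: k = (0.009385 × (1.331 × 10¹¹)) / 0.6071 = 2.058 × 10⁹ N/m = 2058 MN/m
  Case 4: k = (0.009518 × (7.655 × 10¹⁰)) / 4.81 = 1.515 × 10⁸ N/m = 151.5 MN/m
Ordering: 2058 MN/m (case 3) > 873.7 MN/m (case 2) > 194.4 MN/m (case 1) > 151.5 MN/m (case 4)
Final answer: 3, 2, 1, 4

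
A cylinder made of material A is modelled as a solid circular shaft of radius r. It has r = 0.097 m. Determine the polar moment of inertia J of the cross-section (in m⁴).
Model: a solid circular shaft of radius r, so J = (π·r^4) / 2.
Substitute:
  J = (π × 0.097^4) / 2
  J = 0.0001391 m⁴
Final answer: J = 0.0001391 m⁴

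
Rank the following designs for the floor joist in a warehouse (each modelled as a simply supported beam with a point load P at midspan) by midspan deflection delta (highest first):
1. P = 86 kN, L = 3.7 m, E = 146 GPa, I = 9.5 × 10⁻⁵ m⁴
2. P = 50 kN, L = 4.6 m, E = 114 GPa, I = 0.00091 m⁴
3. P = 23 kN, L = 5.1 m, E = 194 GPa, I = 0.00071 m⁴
Model: a simply supported beam with a point load P at midspan, so delta = (P·L^3) / (48·E·I) (SI units).
  Case 1: delta = (86000 × 3.7^3) / (48 × (1.46 × 10¹¹) × (9.5 × 10⁻⁵)) = 0.006543 m = 6.543 mm
  Case 2: delta = (50000 × 4.6^3) / (48 × (1.14 × 10¹¹) × 0.00091) = 0.0009774 m = 0.9774 mm
  Case 3: delta = (23000 × 5.1^3) / (48 × (1.94 × 10¹¹) × 0.00071) = 0.0004615 m = 0.4615 mm
Ordering: 6.543 mm (case 1) > 0.9774 mm (case 2) > 0.4615 mm (case 3)
Final answer: 1, 2, 3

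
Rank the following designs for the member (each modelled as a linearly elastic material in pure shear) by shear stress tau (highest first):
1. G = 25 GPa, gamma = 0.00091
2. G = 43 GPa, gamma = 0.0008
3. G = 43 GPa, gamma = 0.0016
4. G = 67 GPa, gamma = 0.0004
Model: a linearly elastic material in pure shear, so tau = G·gamma (SI units).
  Case 1: tau = (2.5 × 10¹⁰) × 0.00091 = 2.275 × 10⁷ Pa = 22.75 MPa
  Case 2: tau = (4.3 × 10¹⁰) × 0.0008 = 3.44 × 10⁷ Pa = 34.4 MPa
  Case 3: tau = (4.3 × 10¹⁰) × 0.0016 = 6.88 × 10⁷ Pa = 68.8 MPa
  Case 4: tau = (6.7 × 10¹⁰) × 0.0004 = 2.68 × 10⁷ Pa = 26.8 MPa
Ordering: 68.8 MPa (case 3) > 34.4 MPa (case 2) > 26.8 MPa (case 4) > 22.75 MPa (case 1)
Final answer: 3, 2, 4, 1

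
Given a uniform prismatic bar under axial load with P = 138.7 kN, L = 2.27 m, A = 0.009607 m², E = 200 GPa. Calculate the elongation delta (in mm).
Model: a uniform prismatic bar under axial load, so delta = (P·L) / (A·E).
Convert to SI units:
  P = 138.7 kN = 138700 N
  E = 200 GPa = 2 × 10¹¹ Pa
Substitute:
  delta = (138700 × 2.27) / (0.009607 × (2 × 10¹¹))
  delta = 0.0001639 m
Convert: delta = 0.0001639 m = 0.1639 mm
Final answer: delta = 0.1639 mm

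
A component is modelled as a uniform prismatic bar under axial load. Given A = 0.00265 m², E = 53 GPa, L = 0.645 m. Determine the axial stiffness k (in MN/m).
Model: a uniform prismatic bar under axial load, so k = (A·E) / L.
Convert to SI units:
  E = 53 GPa = 5.3 × 10¹⁰ Pa
Substitute:
  k = (0.00265 × (5.3 × 10¹⁰)) / 0.645
  k = 2.178 × 10⁸ N/m
Convert: k = 2.178 × 10⁸ N/m = 217.8 MN/m
Final answer: k = 217.8 MN/m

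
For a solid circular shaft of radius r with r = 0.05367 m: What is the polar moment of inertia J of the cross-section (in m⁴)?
Model: a solid circular shaft of radius r, so J = (π·r^4) / 2.
Substitute:
  J = (π × 0.05367^4) / 2
  J = 1.303 × 10⁻⁵ m⁴
Final answer: J = 1.303 × 10⁻⁵ m⁴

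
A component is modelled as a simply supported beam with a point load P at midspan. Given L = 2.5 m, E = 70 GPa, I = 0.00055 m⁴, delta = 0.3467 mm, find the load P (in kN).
Model: a simply supported beam with a point load P at midspan, so delta = (P·L^3) / (48·E·I).
Solve for P: P = (48·delta·E·I) / L^3.
Convert to SI units:
  E = 70 GPa = 7 × 10¹⁰ Pa
  delta = 0.3467 mm = 0.0003467 m
Substitute:
  P = (48 × 0.0003467 × (7 × 10¹⁰) × 0.00055) / 2.5^3
  P = 41000 N
Convert: P = 41000 N = 41 kN
Final answer: P = 41 kN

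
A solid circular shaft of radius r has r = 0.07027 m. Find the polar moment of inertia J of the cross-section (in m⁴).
Model: a solid circular shaft of radius r, so J = (π·r^4) / 2.
Substitute:
  J = (π × 0.07027^4) / 2
  J = 3.83 × 10⁻⁵ m⁴
Final answer: J = 3.83 × 10⁻⁵ m⁴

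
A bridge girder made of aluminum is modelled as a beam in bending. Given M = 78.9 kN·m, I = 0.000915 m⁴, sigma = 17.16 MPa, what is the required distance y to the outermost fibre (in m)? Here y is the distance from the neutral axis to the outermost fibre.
Model: a beam in bending, so sigma = (M·y) / I.
Solve for y: y = (sigma·I) / M.
Convert to SI units:
  M = 78.9 kN·m = 78900 N·m
  sigma = 17.16 MPa = 1.716 × 10⁷ Pa
Substitute:
  y = ((1.716 × 10⁷) × 0.000915) / 78900
  y = 0.199 m
Final answer: y = 0.199 m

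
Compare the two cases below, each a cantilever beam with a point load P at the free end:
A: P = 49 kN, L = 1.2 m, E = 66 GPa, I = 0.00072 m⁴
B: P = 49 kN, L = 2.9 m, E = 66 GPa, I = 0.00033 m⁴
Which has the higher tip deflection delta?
Model: a cantilever beam with a point load P at the free end, so delta = (P·L^3) / (3·E·I) (SI units).
  A: delta = (49000 × 1.2^3) / (3 × (6.6 × 10¹⁰) × 0.00072) = 0.0005939 m = 0.5939 mm
  B: delta = (49000 × 2.9^3) / (3 × (6.6 × 10¹⁰) × 0.00033) = 0.01829 m = 18.29 mm
18.29 mm > 0.5939 mm, so B is larger.
Final answer: B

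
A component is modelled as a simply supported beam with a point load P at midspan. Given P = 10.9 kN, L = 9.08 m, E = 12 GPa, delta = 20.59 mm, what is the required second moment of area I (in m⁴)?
Model: a simply supported beam with a point load P at midspan, so delta = (P·L^3) / (48·E·I).
Solve for I: I = (P·L^3) / (48·delta·E).
Convert to SI units:
  P = 10.9 kN = 10900 N
  E = 12 GPa = 1.2 × 10¹⁰ Pa
  delta = 20.59 mm = 0.02059 m
Substitute:
  I = (10900 × 9.08^3) / (48 × 0.02059 × (1.2 × 10¹⁰))
  I = 0.000688 m⁴
Final answer: I = 0.000688 m⁴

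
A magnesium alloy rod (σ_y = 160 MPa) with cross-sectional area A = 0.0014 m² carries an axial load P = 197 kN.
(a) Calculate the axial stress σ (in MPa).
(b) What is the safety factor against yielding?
(a) Axial stress σ = P/A. Convert P = 197 kN = 197000 N.
  σ = 197000 / 0.0014 = 1.407 × 10⁸ Pa = 140.7 MPa
(b) Safety factor SF = σ_y/σ = 160 / 140.7 = 1.137
Final answer: (a) σ = 140.7 MPa, (b) SF = 1.137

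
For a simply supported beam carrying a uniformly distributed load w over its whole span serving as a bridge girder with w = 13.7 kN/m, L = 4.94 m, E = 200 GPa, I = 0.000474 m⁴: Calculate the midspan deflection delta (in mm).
Model: a simply supported beam carrying a uniformly distributed load w over its whole span, so delta = (5·w·L^4) / (384·E·I).
Convert to SI units:
  w = 13.7 kN/m = 13700 N/m
  E = 200 GPa = 2 × 10¹¹ Pa
Substitute:
  delta = (5 × 13700 × 4.94^4) / (384 × (2 × 10¹¹) × 0.000474)
  delta = 0.001121 m
Convert: delta = 0.001121 m = 1.121 mm
Final answer: delta = 1.121 mm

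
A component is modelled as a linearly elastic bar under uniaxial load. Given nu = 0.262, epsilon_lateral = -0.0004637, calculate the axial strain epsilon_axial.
Model: a linearly elastic bar under uniaxial load, so epsilon_lateral = -nu·epsilon_axial.
Solve for epsilon_axial: epsilon_axial = -epsilon_lateral / nu.
Substitute:
  epsilon_axial = -(-0.0004637) / 0.262
  epsilon_axial = 0.00177
Final answer: epsilon_axial = 0.00177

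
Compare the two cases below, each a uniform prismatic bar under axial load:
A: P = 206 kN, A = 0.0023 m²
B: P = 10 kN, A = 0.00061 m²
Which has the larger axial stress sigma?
Model: a uniform prismatic bar under axial load, so sigma = P / A (SI units).
  A: sigma = 206000 / 0.0023 = 8.957 × 10⁷ Pa = 89.57 MPa
  B: sigma = 10000 / 0.00061 = 1.639 × 10⁷ Pa = 16.39 MPa
89.57 MPa > 16.39 MPa, so A is larger.
Final answer: A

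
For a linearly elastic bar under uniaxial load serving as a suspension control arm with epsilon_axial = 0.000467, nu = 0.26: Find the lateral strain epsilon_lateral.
Model: a linearly elastic bar under uniaxial load, so epsilon_lateral = -nu·epsilon_axial.
Substitute:
  epsilon_lateral = -(0.26 × 0.000467)
  epsilon_lateral = -0.0001214
Final answer: epsilon_lateral = -0.0001214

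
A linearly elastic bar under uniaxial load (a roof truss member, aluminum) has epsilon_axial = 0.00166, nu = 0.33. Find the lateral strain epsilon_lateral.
Model: a linearly elastic bar under uniaxial load, so epsilon_lateral = -nu·epsilon_axial.
Substitute:
  epsilon_lateral = -(0.33 × 0.00166)
  epsilon_lateral = -0.0005478
Final answer: epsilon_lateral = -0.0005478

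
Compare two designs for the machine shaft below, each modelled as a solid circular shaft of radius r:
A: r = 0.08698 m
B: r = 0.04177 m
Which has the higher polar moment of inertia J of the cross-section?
Model: a solid circular shaft of radius r, so J = (π·r^4) / 2 (SI units).
  A: J = (π × 0.08698^4) / 2 = 8.991 × 10⁻⁵ m⁴
  B: J = (π × 0.04177^4) / 2 = 4.782 × 10⁻⁶ m⁴
8.991 × 10⁻⁵ m⁴ > 4.782 × 10⁻⁶ m⁴, so A is larger.
Final answer: A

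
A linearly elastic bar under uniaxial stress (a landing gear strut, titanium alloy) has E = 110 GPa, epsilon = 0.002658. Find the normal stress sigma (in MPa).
Model: a linearly elastic bar under uniaxial stress, so sigma = E·epsilon.
Convert to SI units:
  E = 110 GPa = 1.1 × 10¹¹ Pa
Substitute:
  sigma = (1.1 × 10¹¹) × 0.002658
  sigma = 2.924 × 10⁸ Pa
Convert: sigma = 2.924 × 10⁸ Pa = 292.4 MPa
Final answer: sigma = 292.4 MPa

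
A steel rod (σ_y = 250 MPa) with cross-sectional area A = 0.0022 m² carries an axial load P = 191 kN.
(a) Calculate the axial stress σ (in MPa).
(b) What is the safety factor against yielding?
(a) Axial stress σ = P/A. Convert P = 191 kN = 191000 N.
  σ = 191000 / 0.0022 = 8.682 × 10⁷ Pa = 86.82 MPa
(b) Safety factor SF = σ_y/σ = 250 / 86.82 = 2.88
Final answer: (a) σ = 86.82 MPa, (b) SF = 2.88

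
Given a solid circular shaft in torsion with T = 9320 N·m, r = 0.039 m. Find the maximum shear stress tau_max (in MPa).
Model: a solid circular shaft in torsion, so tau_max = (2·T) / (π·r^3).
Substitute:
  tau_max = (2 × 9320) / (π × 0.039^3)
  tau_max = 1 × 10⁸ Pa
Convert: tau_max = 1 × 10⁸ Pa = 100 MPa
Final answer: tau_max = 100 MPa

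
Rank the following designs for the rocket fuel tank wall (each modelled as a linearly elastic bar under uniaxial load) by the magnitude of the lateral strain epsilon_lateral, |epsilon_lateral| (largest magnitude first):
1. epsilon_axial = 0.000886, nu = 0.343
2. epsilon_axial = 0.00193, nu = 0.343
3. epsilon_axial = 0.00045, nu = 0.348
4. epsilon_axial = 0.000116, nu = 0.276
Model: a linearly elastic bar under uniaxial load, so epsilon_lateral = -nu·epsilon_axial (SI units).
  Case 1: epsilon_lateral = -(0.343 × 0.000886) = -0.0003039
  Case 2: epsilon_lateral = -(0.343 × 0.00193) = -0.000662
  Case 3: epsilon_lateral = -(0.348 × 0.00045) = -0.0001566
  Case 4: epsilon_lateral = -(0.276 × 0.000116) = -3.202 × 10⁻⁵
Ordering by |epsilon_lateral|: 0.000662 (case 2) > 0.0003039 (case 1) > 0.0001566 (case 3) > 3.202 × 10⁻⁵ (case 4)
Final answer: 2, 1, 3, 4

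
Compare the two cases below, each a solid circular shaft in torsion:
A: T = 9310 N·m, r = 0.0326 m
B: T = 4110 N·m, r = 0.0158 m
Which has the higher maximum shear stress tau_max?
Model: a solid circular shaft in torsion, so tau_max = (2·T) / (π·r^3) (SI units).
  A: tau_max = (2 × 9310) / (π × 0.0326^3) = 1.711 × 10⁸ Pa = 171.1 MPa
  B: tau_max = (2 × 4110) / (π × 0.0158^3) = 6.634 × 10⁸ Pa = 663.4 MPa
663.4 MPa > 171.1 MPa, so B is larger.
Final answer: B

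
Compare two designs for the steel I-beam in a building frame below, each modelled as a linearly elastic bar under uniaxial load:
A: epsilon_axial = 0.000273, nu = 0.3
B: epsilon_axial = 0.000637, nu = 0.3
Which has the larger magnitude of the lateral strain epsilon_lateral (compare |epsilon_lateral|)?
Model: a linearly elastic bar under uniaxial load, so epsilon_lateral = -nu·epsilon_axial (SI units).
  A: epsilon_lateral = -(0.3 × 0.000273) = -8.19 × 10⁻⁵
  B: epsilon_lateral = -(0.3 × 0.000637) = -0.0001911
|epsilon_lateral|: A = 8.19 × 10⁻⁵, B = 0.0001911, so B is larger in magnitude.
Final answer: B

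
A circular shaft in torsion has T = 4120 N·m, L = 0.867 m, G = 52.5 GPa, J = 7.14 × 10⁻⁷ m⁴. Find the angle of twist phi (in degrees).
Model: a circular shaft in torsion, so phi = (T·L) / (G·J).
Convert to SI units:
  G = 52.5 GPa = 5.25 × 10¹⁰ Pa
Substitute:
  phi = (4120 × 0.867) / ((5.25 × 10¹⁰) × (7.14 × 10⁻⁷))
  phi = 0.09529 rad
Convert to degrees: phi = 0.09529 × 180/π = 5.46°
Final answer: phi = 5.46°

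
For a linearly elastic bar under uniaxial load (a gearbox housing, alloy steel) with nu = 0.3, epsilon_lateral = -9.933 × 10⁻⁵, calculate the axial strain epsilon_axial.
Model: a linearly elastic bar under uniaxial load, so epsilon_lateral = -nu·epsilon_axial.
Solve for epsilon_axial: epsilon_axial = -epsilon_lateral / nu.
Substitute:
  epsilon_axial = -(-9.933 × 10⁻⁵) / 0.3
  epsilon_axial = 0.0003311
Final answer: epsilon_axial = 0.0003311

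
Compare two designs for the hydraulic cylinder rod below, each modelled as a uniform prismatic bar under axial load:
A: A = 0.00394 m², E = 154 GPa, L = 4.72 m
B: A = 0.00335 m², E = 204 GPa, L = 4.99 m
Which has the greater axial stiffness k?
Model: a uniform prismatic bar under axial load, so k = (A·E) / L (SI units).
  A: k = (0.00394 × (1.54 × 10¹¹)) / 4.72 = 1.286 × 10⁸ N/m = 128.6 MN/m
  B: k = (0.00335 × (2.04 × 10¹¹)) / 4.99 = 1.37 × 10⁸ N/m = 137 MN/m
137 MN/m > 128.6 MN/m, so B is larger.
Final answer: B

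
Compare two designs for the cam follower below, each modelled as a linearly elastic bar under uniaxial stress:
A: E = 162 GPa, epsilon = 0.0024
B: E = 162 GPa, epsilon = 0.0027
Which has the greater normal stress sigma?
Model: a linearly elastic bar under uniaxial stress, so sigma = E·epsilon (SI units).
  A: sigma = (1.62 × 10¹¹) × 0.0024 = 3.888 × 10⁸ Pa = 388.8 MPa
  B: sigma = (1.62 × 10¹¹) × 0.0027 = 4.374 × 10⁸ Pa = 437.4 MPa
437.4 MPa > 388.8 MPa, so B is larger.
Final answer: B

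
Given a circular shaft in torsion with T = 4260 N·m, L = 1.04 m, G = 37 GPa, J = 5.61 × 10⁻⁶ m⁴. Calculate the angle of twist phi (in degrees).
Model: a circular shaft in torsion, so phi = (T·L) / (G·J).
Convert to SI units:
  G = 37 GPa = 3.7 × 10¹⁰ Pa
Substitute:
  phi = (4260 × 1.04) / ((3.7 × 10¹⁰) × (5.61 × 10⁻⁶))
  phi = 0.02134 rad
Convert to degrees: phi = 0.02134 × 180/π = 1.223°
Final answer: phi = 1.223°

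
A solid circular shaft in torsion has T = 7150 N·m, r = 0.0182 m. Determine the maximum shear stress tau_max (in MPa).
Model: a solid circular shaft in torsion, so tau_max = (2·T) / (π·r^3).
Substitute:
  tau_max = (2 × 7150) / (π × 0.0182^3)
  tau_max = 7.55 × 10⁸ Pa
Convert: tau_max = 7.55 × 10⁸ Pa = 755 MPa
Final answer: tau_max = 755 MPa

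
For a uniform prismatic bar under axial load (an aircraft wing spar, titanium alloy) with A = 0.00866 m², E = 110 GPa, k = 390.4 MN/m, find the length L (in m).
Model: a uniform prismatic bar under axial load, so k = (A·E) / L.
Solve for L: L = (A·E) / k.
Convert to SI units:
  E = 110 GPa = 1.1 × 10¹¹ Pa
  k = 390.4 MN/m = 3.904 × 10⁸ N/m
Substitute:
  L = (0.00866 × (1.1 × 10¹¹)) / (3.904 × 10⁸)
  L = 2.44 m
Final answer: L = 2.44 m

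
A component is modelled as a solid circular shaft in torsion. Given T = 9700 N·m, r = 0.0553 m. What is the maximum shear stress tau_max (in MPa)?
Model: a solid circular shaft in torsion, so tau_max = (2·T) / (π·r^3).
Substitute:
  tau_max = (2 × 9700) / (π × 0.0553^3)
  tau_max = 3.652 × 10⁷ Pa
Convert: tau_max = 3.652 × 10⁷ Pa = 36.52 MPa
Final answer: tau_max = 36.52 MPa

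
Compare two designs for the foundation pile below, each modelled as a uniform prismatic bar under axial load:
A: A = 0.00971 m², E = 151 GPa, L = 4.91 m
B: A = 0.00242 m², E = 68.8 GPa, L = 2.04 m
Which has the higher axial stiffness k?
Model: a uniform prismatic bar under axial load, so k = (A·E) / L (SI units).
  A: k = (0.00971 × (1.51 × 10¹¹)) / 4.91 = 2.986 × 10⁸ N/m = 298.6 MN/m
  B: k = (0.00242 × (6.88 × 10¹⁰)) / 2.04 = 8.162 × 10⁷ N/m = 81.62 MN/m
298.6 MN/m > 81.62 MN/m, so A is larger.
Final answer: A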